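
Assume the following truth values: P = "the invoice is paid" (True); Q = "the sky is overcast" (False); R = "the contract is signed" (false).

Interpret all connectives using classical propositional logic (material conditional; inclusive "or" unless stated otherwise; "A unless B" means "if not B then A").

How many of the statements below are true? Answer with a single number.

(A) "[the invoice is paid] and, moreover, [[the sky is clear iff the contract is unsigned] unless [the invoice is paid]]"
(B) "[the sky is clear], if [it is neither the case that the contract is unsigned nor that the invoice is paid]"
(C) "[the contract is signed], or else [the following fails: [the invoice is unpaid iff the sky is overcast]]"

(A): In symbols: P & ((~Q <-> ~R) | P)

~Q = ~F = T
~R = ~F = T
~Q <-> ~R = T <-> T = T
(~Q <-> ~R) | P = T | T = T
P & ((~Q <-> ~R) | P) = T & T = T
Thus (A) is true.

(B): In symbols: (~R nor P) -> ~Q

~R = ~F = T
~R nor P = T nor T = F
~Q = ~F = T
(~R nor P) -> ~Q = F -> T = T
Thus (B) is true.

(C): Formalization: R | ~(~P <-> Q)

~P = ~T = F
~P <-> Q = F <-> F = T
~(~P <-> Q) = ~T = F
R | ~(~P <-> Q) = F | F = F
Hence (C) is false.

Count: 2.

2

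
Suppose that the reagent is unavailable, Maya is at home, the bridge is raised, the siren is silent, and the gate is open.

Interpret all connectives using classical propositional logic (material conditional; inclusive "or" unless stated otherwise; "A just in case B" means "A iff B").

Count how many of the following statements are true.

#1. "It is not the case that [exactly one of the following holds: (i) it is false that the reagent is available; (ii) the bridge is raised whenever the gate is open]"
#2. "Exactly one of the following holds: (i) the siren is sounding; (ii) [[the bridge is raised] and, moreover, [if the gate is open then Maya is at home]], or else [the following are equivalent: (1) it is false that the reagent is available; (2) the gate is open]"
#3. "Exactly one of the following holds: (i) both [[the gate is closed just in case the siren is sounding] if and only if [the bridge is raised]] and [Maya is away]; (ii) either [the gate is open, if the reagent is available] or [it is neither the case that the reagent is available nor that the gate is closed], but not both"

2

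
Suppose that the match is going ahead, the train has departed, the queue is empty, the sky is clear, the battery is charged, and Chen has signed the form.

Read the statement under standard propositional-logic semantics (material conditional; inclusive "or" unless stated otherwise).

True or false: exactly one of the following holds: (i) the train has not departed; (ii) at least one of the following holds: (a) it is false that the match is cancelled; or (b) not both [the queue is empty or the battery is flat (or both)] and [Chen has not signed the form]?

True

Let Q = "the train has departed" (True), P = "the match is cancelled" (False), R = "the queue is empty" (True), U = "the battery is charged" (True), V = "Chen has signed the form" (True).
Parsed as not Q xor (not P or ((R or not U) nand not V))

not Q = not True = False
not P = not False = True
not U = not True = False
R or not U = True or False = True
not V = not True = False
(R or not U) nand not V = True nand False = True
not P or ((R or not U) nand not V) = True or True = True
not Q xor (not P or ((R or not U) nand not V)) = False xor True = True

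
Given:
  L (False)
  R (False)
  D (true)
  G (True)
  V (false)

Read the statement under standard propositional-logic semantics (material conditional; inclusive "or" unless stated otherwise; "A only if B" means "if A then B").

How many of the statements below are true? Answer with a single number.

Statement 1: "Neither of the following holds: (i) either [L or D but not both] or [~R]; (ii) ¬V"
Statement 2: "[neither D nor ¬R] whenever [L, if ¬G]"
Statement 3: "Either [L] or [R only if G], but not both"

1

Statement 1: Formalization: ((L xor D) | ~R) nor ~V

L xor D = F xor T = T
~R = ~F = T
(L xor D) | ~R = T | T = T
~V = ~F = T
((L xor D) | ~R) nor ~V = T nor T = F
Thus Statement 1 is false.

Statement 2: Parsed as (~G -> L) -> (D nor ~R)

~G = ~T = F
~G -> L = F -> F = T
~R = ~F = T
D nor ~R = T nor T = F
(~G -> L) -> (D nor ~R) = T -> F = F
Hence Statement 2 is false.

Statement 3: Parsed as L xor (R -> G)

R -> G = F -> T = T
L xor (R -> G) = F xor T = T
Thus Statement 3 is true.

True statements: 1 (Statement 3).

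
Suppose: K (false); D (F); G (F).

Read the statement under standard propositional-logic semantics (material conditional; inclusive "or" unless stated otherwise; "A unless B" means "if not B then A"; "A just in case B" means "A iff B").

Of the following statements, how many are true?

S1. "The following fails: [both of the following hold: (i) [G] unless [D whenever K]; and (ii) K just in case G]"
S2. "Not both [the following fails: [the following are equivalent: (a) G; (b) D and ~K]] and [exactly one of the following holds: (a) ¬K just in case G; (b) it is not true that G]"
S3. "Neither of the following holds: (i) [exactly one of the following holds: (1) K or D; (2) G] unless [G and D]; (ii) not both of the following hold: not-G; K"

1

S1: Parsed as ~((G | (K -> D)) & (K <-> G))

K -> D = F -> F = T
G | (K -> D) = F | T = T
K <-> G = F <-> F = T
(G | (K -> D)) & (K <-> G) = T & T = T
~((G | (K -> D)) & (K <-> G)) = ~T = F
Hence S1 is false.

S2: This is ~(G <-> (D & ~K)) nand ((~K <-> G) xor ~G).

~K = ~F = T
D & ~K = F & T = F
G <-> (D & ~K) = F <-> F = T
~(G <-> (D & ~K)) = ~T = F
~K = ~F = T
~K <-> G = T <-> F = F
~G = ~F = T
(~K <-> G) xor ~G = F xor T = T
~(G <-> (D & ~K)) nand ((~K <-> G) xor ~G) = F nand T = T
So S2 is true.

S3: Parsed as (((K | D) xor G) | (G & D)) nor (~G nand K)

K | D = F | F = F
(K | D) xor G = F xor F = F
G & D = F & F = F
((K | D) xor G) | (G & D) = F | F = F
~G = ~F = T
~G nand K = T nand F = T
(((K | D) xor G) | (G & D)) nor (~G nand K) = F nor T = F
So S3 is false.

1 of the 3 statements is true (S2).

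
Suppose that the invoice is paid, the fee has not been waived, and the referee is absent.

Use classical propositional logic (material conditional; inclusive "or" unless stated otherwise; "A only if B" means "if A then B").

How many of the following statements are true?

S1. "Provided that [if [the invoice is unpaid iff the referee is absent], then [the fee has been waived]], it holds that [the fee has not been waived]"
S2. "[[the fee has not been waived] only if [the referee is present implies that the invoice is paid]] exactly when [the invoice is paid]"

2

Let G = "the invoice is paid" (True), N = "the referee is present" (False), S = "the fee has been waived" (False).

S1: In symbols: ((not G iff not N) -> S) -> not S

not G = not True = False
not N = not False = True
not G iff not N = False iff True = False
(not G iff not N) -> S = False -> False = True
not S = not False = True
((not G iff not N) -> S) -> not S = True -> True = True
So S1 is true.

S2: Parsed as (not S -> (N -> G)) iff G

not S = not False = True
N -> G = False -> True = True
not S -> (N -> G) = True -> True = True
(not S -> (N -> G)) iff G = True iff True = True
Hence S2 is true.

True statements: 2.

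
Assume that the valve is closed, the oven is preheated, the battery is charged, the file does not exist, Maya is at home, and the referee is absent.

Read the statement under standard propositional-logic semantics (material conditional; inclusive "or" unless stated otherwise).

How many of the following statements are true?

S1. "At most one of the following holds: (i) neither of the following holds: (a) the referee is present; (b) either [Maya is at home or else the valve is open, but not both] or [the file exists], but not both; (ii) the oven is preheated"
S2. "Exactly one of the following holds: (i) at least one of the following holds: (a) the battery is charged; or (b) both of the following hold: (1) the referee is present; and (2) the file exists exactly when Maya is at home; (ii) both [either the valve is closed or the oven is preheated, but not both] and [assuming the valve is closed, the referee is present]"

Let Q = "the referee is present" (False), L = "Maya is at home" (True), G = "the valve is open" (False), M = "the file exists" (False), H = "the oven is preheated" (True), W = "the battery is charged" (True).

S1: In symbols: (Q nor ((L xor G) xor M)) nand H

L xor G = True xor False = True
(L xor G) xor M = True xor False = True
Q nor ((L xor G) xor M) = False nor True = False
(Q nor ((L xor G) xor M)) nand H = False nand True = True
Thus S1 is true.

S2: In symbols: (W or (Q and (M iff L))) xor ((not G xor H) and (not G -> Q))

M iff L = False iff True = False
Q and (M iff L) = False and False = False
W or (Q and (M iff L)) = True or False = True
not G = not False = True
not G xor H = True xor True = False
not G = not False = True
not G -> Q = True -> False = False
(not G xor H) and (not G -> Q) = False and False = False
(W or (Q and (M iff L))) xor ((not G xor H) and (not G -> Q)) = True xor False = True
Thus S2 is true.

Count: 2.

2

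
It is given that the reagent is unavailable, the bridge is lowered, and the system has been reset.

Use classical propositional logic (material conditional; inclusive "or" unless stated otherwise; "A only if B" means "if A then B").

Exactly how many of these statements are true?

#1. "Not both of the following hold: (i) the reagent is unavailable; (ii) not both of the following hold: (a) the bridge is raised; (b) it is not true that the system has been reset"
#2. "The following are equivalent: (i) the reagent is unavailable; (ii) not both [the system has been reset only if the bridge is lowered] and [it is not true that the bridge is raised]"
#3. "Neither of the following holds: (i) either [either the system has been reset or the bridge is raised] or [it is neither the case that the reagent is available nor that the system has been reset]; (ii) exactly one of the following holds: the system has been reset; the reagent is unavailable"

Let P = "the reagent is available" (F), Q = "the bridge is raised" (F), R = "the system has been reset" (T).

#1: This is ¬P ↑ (Q ↑ ¬R).

¬P = ¬F = T
¬R = ¬T = F
Q ↑ ¬R = F ↑ F = T
¬P ↑ (Q ↑ ¬R) = T ↑ T = F
So #1 is false.

#2: In symbols: ¬P ↔ ((R → ¬Q) ↑ ¬Q)

¬P = ¬F = T
¬Q = ¬F = T
R → ¬Q = T → T = T
¬Q = ¬F = T
(R → ¬Q) ↑ ¬Q = T ↑ T = F
¬P ↔ ((R → ¬Q) ↑ ¬Q) = T ↔ F = F
Hence #2 is false.

#3: Parsed as ((R ∨ Q) ∨ (P ↓ R)) ↓ (R ⊕ ¬P)

R ∨ Q = T ∨ F = T
P ↓ R = F ↓ T = F
(R ∨ Q) ∨ (P ↓ R) = T ∨ F = T
¬P = ¬F = T
R ⊕ ¬P = T ⊕ T = F
((R ∨ Q) ∨ (P ↓ R)) ↓ (R ⊕ ¬P) = T ↓ F = F
So #3 is false.

Count: 0.

0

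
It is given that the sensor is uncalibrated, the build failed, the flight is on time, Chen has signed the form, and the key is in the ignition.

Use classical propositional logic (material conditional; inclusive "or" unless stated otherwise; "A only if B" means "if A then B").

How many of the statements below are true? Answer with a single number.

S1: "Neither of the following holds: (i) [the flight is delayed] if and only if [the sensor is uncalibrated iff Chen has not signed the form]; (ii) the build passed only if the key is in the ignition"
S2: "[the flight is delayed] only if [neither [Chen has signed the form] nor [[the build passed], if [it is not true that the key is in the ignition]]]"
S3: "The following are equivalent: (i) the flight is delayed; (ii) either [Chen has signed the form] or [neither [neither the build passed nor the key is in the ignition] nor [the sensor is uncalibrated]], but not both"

1

Let U = "the flight is delayed" (F), K = "the sensor is calibrated" (F), Q = "Chen has signed the form" (T), G = "the build passed" (F), W = "the key is in the ignition" (T).

S1: In symbols: (U <-> (~K <-> ~Q)) nor (G -> W)

~K = ~F = T
~Q = ~T = F
~K <-> ~Q = T <-> F = F
U <-> (~K <-> ~Q) = F <-> F = T
G -> W = F -> T = T
(U <-> (~K <-> ~Q)) nor (G -> W) = T nor T = F
Thus S1 is false.

S2: In symbols: U -> (Q nor (~W -> G))

~W = ~T = F
~W -> G = F -> F = T
Q nor (~W -> G) = T nor T = F
U -> (Q nor (~W -> G)) = F -> F = T
So S2 is true.

S3: Parsed as U <-> (Q xor ((G nor W) nor ~K))

G nor W = F nor T = F
~K = ~F = T
(G nor W) nor ~K = F nor T = F
Q xor ((G nor W) nor ~K) = T xor F = T
U <-> (Q xor ((G nor W) nor ~K)) = F <-> T = F
Thus S3 is false.

Count: 1.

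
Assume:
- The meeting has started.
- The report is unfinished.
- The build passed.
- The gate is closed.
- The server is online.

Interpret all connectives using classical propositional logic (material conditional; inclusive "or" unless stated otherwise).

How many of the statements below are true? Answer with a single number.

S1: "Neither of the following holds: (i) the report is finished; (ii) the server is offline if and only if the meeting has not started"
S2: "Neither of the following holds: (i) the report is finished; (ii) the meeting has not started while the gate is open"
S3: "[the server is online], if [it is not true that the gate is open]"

Let Q = "the report is finished" (False), R = "the server is online" (True), V = "the meeting has started" (True), W = "the gate is open" (False).

S1: This is Q nor (not R iff not V).

not R = not True = False
not V = not True = False
not R iff not V = False iff False = True
Q nor (not R iff not V) = False nor True = False
Hence S1 is false.

S2: This is Q nor (not V and W).

not V = not True = False
not V and W = False and False = False
Q nor (not V and W) = False nor False = True
Thus S2 is true.

S3: Formalization: not W -> R

not W = not False = True
not W -> R = True -> True = True
Thus S3 is true.

True statements: 2 (S2, S3).

2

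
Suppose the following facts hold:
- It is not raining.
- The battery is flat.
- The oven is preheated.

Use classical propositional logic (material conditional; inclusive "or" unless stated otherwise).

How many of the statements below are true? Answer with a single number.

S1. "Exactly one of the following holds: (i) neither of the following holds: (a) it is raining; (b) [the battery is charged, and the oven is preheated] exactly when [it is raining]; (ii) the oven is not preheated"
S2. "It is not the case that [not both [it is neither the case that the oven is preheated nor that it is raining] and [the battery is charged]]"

Let P = "it is raining" (F), Q = "the battery is charged" (F), R = "the oven is preheated" (T).

S1: In symbols: (P ↓ ((Q ∧ R) ↔ P)) ⊕ ¬R

Q ∧ R = F ∧ T = F
(Q ∧ R) ↔ P = F ↔ F = T
P ↓ ((Q ∧ R) ↔ P) = F ↓ T = F
¬R = ¬T = F
(P ↓ ((Q ∧ R) ↔ P)) ⊕ ¬R = F ⊕ F = F
Thus S1 is false.

S2: Parsed as ¬((R ↓ P) ↑ Q)

R ↓ P = T ↓ F = F
(R ↓ P) ↑ Q = F ↑ F = T
¬((R ↓ P) ↑ Q) = ¬T = F
Hence S2 is false.

0 of the 2 statements are true (none).

0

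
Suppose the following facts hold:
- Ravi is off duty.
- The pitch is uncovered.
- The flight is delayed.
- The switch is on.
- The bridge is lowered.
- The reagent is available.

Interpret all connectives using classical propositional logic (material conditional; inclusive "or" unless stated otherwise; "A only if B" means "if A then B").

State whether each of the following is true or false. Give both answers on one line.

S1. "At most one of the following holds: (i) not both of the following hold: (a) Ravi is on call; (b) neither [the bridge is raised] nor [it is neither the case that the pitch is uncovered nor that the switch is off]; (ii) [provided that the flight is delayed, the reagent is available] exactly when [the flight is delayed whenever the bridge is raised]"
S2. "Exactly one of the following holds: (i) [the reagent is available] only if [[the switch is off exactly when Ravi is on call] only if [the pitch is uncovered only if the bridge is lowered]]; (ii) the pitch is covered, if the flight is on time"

S1 F / S2 F

Let P = "Ravi is on call" (False), U = "the bridge is raised" (False), Q = "the pitch is covered" (False), S = "the switch is on" (True), R = "the flight is delayed" (True), V = "the reagent is available" (True).

S1: In symbols: (P nand (U nor (not Q nor not S))) nand ((R -> V) iff (U -> R))

not Q = not False = True
not S = not True = False
not Q nor not S = True nor False = False
U nor (not Q nor not S) = False nor False = True
P nand (U nor (not Q nor not S)) = False nand True = True
R -> V = True -> True = True
U -> R = False -> True = True
(R -> V) iff (U -> R) = True iff True = True
(P nand (U nor (not Q nor not S))) nand ((R -> V) iff (U -> R)) = True nand True = False
So S1 is false.

S2: Parsed as (V -> ((not S iff P) -> (not Q -> not U))) xor (not R -> Q)

not S = not True = False
not S iff P = False iff False = True
not Q = not False = True
not U = not False = True
not Q -> not U = True -> True = True
(not S iff P) -> (not Q -> not U) = True -> True = True
V -> ((not S iff P) -> (not Q -> not U)) = True -> True = True
not R = not True = False
not R -> Q = False -> False = True
(V -> ((not S iff P) -> (not Q -> not U))) xor (not R -> Q) = True xor True = False
Hence S2 is false.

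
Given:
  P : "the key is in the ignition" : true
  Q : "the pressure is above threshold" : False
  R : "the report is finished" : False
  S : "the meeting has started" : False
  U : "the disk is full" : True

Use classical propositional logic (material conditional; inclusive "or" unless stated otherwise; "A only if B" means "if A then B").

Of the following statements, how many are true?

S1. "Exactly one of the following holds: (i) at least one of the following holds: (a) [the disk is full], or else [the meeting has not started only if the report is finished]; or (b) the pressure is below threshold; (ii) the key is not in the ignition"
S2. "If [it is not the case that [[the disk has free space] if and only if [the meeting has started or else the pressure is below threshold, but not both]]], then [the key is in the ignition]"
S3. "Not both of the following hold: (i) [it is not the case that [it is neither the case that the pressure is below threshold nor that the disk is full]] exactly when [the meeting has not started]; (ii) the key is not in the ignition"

3

S1: In symbols: ((U | (~S -> R)) | ~Q) xor ~P

~S = ~F = T
~S -> R = T -> F = F
U | (~S -> R) = T | F = T
~Q = ~F = T
(U | (~S -> R)) | ~Q = T | T = T
~P = ~T = F
((U | (~S -> R)) | ~Q) xor ~P = T xor F = T
Hence S1 is true.

S2: Parsed as ~(~U <-> (S xor ~Q)) -> P

~U = ~T = F
~Q = ~F = T
S xor ~Q = F xor T = T
~U <-> (S xor ~Q) = F <-> T = F
~(~U <-> (S xor ~Q)) = ~F = T
~(~U <-> (S xor ~Q)) -> P = T -> T = T
Hence S2 is true.

S3: Formalization: (~(~Q nor U) <-> ~S) nand ~P

~Q = ~F = T
~Q nor U = T nor T = F
~(~Q nor U) = ~F = T
~S = ~F = T
~(~Q nor U) <-> ~S = T <-> T = T
~P = ~T = F
(~(~Q nor U) <-> ~S) nand ~P = T nand F = T
So S3 is true.

3 of the 3 statements are true.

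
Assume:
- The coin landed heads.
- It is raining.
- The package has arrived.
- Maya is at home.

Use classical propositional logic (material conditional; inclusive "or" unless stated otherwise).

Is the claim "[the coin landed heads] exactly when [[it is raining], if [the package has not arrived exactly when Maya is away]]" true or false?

Let P = "the coin landed heads" (T), R = "the package has arrived" (T), S = "Maya is at home" (T), Q = "it is raining" (T).
Parsed as P ↔ ((¬R ↔ ¬S) → Q)

¬R = ¬T = F
¬S = ¬T = F
¬R ↔ ¬S = F ↔ F = T
(¬R ↔ ¬S) → Q = T → T = T
P ↔ ((¬R ↔ ¬S) → Q) = T ↔ T = T

true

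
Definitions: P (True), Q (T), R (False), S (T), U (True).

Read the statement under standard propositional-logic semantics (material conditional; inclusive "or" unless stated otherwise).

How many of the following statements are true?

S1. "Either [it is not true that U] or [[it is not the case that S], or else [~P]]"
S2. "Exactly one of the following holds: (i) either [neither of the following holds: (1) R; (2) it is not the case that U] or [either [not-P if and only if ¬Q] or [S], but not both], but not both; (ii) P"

S1: This is ¬U ∨ (¬S ∨ ¬P).

¬U = ¬T = F
¬S = ¬T = F
¬P = ¬T = F
¬S ∨ ¬P = F ∨ F = F
¬U ∨ (¬S ∨ ¬P) = F ∨ F = F
Hence S1 is false.

S2: In symbols: ((R ↓ ¬U) ⊕ ((¬P ↔ ¬Q) ⊕ S)) ⊕ P

¬U = ¬T = F
R ↓ ¬U = F ↓ F = T
¬P = ¬T = F
¬Q = ¬T = F
¬P ↔ ¬Q = F ↔ F = T
(¬P ↔ ¬Q) ⊕ S = T ⊕ T = F
(R ↓ ¬U) ⊕ ((¬P ↔ ¬Q) ⊕ S) = T ⊕ F = T
((R ↓ ¬U) ⊕ ((¬P ↔ ¬Q) ⊕ S)) ⊕ P = T ⊕ T = F
So S2 is false.

Count: 0.

0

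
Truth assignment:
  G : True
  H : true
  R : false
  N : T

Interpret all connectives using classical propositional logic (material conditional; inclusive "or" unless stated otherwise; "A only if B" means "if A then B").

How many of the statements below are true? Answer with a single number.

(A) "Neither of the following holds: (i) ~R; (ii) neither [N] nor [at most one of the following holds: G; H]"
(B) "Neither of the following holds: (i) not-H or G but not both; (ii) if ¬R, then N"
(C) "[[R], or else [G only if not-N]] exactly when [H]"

0

(A): Parsed as not R nor (N nor (G nand H))

not R = not False = True
G nand H = True nand True = False
N nor (G nand H) = True nor False = False
not R nor (N nor (G nand H)) = True nor False = False
Hence (A) is false.

(B): Parsed as (not H xor G) nor (not R -> N)

not H = not True = False
not H xor G = False xor True = True
not R = not False = True
not R -> N = True -> True = True
(not H xor G) nor (not R -> N) = True nor True = False
Hence (B) is false.

(C): In symbols: (R or (G -> not N)) iff H

not N = not True = False
G -> not N = True -> False = False
R or (G -> not N) = False or False = False
(R or (G -> not N)) iff H = False iff True = False
Hence (C) is false.

True statements: 0 (none).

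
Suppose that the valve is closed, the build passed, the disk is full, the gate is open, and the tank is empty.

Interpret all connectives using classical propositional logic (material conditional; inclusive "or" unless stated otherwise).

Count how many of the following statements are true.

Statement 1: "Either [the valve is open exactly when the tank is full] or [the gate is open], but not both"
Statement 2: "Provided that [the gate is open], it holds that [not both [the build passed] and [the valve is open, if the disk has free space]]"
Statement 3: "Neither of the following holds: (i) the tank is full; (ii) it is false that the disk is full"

Let P = "the valve is open" (False), U = "the tank is full" (False), S = "the gate is open" (True), Q = "the build passed" (True), R = "the disk is full" (True).

Statement 1: This is (P iff U) xor S.

P iff U = False iff False = True
(P iff U) xor S = True xor True = False
Thus Statement 1 is false.

Statement 2: Formalization: S -> (Q nand (not R -> P))

not R = not True = False
not R -> P = False -> False = True
Q nand (not R -> P) = True nand True = False
S -> (Q nand (not R -> P)) = True -> False = False
Hence Statement 2 is false.

Statement 3: This is U nor not R.

not R = not True = False
U nor not R = False nor False = True
Hence Statement 3 is true.

Count: 1.

1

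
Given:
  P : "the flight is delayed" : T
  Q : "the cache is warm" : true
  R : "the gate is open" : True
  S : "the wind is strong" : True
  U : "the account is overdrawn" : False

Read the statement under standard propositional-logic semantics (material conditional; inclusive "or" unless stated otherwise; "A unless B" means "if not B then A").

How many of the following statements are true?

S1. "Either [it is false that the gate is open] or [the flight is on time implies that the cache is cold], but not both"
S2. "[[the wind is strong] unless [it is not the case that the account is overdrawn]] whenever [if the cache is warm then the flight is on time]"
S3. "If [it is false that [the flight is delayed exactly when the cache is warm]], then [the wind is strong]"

3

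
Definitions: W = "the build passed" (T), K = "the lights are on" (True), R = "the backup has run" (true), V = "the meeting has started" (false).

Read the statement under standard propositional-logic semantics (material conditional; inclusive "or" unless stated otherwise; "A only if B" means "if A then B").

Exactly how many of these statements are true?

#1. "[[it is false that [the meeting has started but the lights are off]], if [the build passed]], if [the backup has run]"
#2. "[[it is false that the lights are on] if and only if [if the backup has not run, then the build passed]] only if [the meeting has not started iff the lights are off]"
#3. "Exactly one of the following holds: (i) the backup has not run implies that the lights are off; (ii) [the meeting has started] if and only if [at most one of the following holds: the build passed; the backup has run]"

2

#1: Parsed as R -> (W -> not (V and not K))

not K = not True = False
V and not K = False and False = False
not (V and not K) = not False = True
W -> not (V and not K) = True -> True = True
R -> (W -> not (V and not K)) = True -> True = True
Hence #1 is true.

#2: This is (not K iff (not R -> W)) -> (not V iff not K).

not K = not True = False
not R = not True = False
not R -> W = False -> True = True
not K iff (not R -> W) = False iff True = False
not V = not False = True
not K = not True = False
not V iff not K = True iff False = False
(not K iff (not R -> W)) -> (not V iff not K) = False -> False = True
Hence #2 is true.

#3: In symbols: (not R -> not K) xor (V iff (W nand R))

not R = not True = False
not K = not True = False
not R -> not K = False -> False = True
W nand R = True nand True = False
V iff (W nand R) = False iff False = True
(not R -> not K) xor (V iff (W nand R)) = True xor True = False
Thus #3 is false.

2 of the 3 statements are true (#1, #2).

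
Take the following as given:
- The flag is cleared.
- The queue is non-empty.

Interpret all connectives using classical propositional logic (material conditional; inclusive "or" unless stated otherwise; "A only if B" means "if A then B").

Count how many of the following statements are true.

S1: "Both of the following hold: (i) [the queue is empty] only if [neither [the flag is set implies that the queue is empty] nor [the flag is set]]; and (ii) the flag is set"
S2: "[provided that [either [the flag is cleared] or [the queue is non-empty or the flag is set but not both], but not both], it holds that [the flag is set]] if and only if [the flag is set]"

0

Let Q = "the queue is empty" (F), P = "the flag is set" (F).

S1: In symbols: (Q -> ((P -> Q) nor P)) & P

P -> Q = F -> F = T
(P -> Q) nor P = T nor F = F
Q -> ((P -> Q) nor P) = F -> F = T
(Q -> ((P -> Q) nor P)) & P = T & F = F
Hence S1 is false.

S2: This is ((~P xor (~Q xor P)) -> P) <-> P.

~P = ~F = T
~Q = ~F = T
~Q xor P = T xor F = T
~P xor (~Q xor P) = T xor T = F
(~P xor (~Q xor P)) -> P = F -> F = T
((~P xor (~Q xor P)) -> P) <-> P = T <-> F = F
Thus S2 is false.

True statements: 0 (none).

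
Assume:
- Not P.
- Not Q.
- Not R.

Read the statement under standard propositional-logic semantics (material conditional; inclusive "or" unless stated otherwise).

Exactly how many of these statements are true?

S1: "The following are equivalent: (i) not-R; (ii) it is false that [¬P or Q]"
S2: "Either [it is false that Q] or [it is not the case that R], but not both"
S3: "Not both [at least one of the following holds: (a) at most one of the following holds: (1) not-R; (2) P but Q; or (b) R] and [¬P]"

S1: In symbols: ~R <-> ~(~P | Q)

~R = ~F = T
~P = ~F = T
~P | Q = T | F = T
~(~P | Q) = ~T = F
~R <-> ~(~P | Q) = T <-> F = F
Thus S1 is false.

S2: In symbols: ~Q xor ~R

~Q = ~F = T
~R = ~F = T
~Q xor ~R = T xor T = F
Thus S2 is false.

S3: In symbols: ((~R nand (P & Q)) | R) nand ~P

~R = ~F = T
P & Q = F & F = F
~R nand (P & Q) = T nand F = T
(~R nand (P & Q)) | R = T | F = T
~P = ~F = T
((~R nand (P & Q)) | R) nand ~P = T nand T = F
Hence S3 is false.

True statements: 0 (none).

0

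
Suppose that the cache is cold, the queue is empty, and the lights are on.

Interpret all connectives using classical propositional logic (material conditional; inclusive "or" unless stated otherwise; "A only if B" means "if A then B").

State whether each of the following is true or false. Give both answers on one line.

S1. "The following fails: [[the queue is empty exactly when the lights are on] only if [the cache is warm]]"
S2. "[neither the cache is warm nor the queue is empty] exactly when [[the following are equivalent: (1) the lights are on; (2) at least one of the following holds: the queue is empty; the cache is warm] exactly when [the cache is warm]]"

Let V = "the queue is empty" (T), S = "the lights are on" (T), H = "the cache is warm" (F).

S1: Formalization: ~((V <-> S) -> H)

V <-> S = T <-> T = T
(V <-> S) -> H = T -> F = F
~((V <-> S) -> H) = ~F = T
Thus S1 is true.

S2: In symbols: (H nor V) <-> ((S <-> (V | H)) <-> H)

H nor V = F nor T = F
V | H = T | F = T
S <-> (V | H) = T <-> T = T
(S <-> (V | H)) <-> H = T <-> F = F
(H nor V) <-> ((S <-> (V | H)) <-> H) = F <-> F = T
So S2 is true.

S1 true / S2 true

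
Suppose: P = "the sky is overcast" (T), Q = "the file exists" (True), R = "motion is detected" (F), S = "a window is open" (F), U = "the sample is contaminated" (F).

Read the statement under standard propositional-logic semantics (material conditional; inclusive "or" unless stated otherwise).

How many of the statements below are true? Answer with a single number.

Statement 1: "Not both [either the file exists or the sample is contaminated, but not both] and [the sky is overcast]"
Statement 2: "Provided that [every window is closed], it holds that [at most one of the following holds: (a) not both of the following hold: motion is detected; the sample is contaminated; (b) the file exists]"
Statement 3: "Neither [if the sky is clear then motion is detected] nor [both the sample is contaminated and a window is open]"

0

Statement 1: Formalization: (Q xor U) nand P

Q xor U = True xor False = True
(Q xor U) nand P = True nand True = False
Hence Statement 1 is false.

Statement 2: Parsed as not S -> ((R nand U) nand Q)

not S = not False = True
R nand U = False nand False = True
(R nand U) nand Q = True nand True = False
not S -> ((R nand U) nand Q) = True -> False = False
Hence Statement 2 is false.

Statement 3: Parsed as (not P -> R) nor (U and S)

not P = not True = False
not P -> R = False -> False = True
U and S = False and False = False
(not P -> R) nor (U and S) = True nor False = False
Hence Statement 3 is false.

0 of the 3 statements are true (none).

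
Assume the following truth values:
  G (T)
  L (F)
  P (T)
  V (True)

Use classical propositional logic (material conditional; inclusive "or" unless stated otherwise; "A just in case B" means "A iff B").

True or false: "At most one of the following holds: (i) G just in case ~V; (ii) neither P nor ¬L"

True

Formalization: (G iff not V) nand (P nor not L)

not V = not True = False
G iff not V = True iff False = False
not L = not False = True
P nor not L = True nor True = False
(G iff not V) nand (P nor not L) = False nand False = True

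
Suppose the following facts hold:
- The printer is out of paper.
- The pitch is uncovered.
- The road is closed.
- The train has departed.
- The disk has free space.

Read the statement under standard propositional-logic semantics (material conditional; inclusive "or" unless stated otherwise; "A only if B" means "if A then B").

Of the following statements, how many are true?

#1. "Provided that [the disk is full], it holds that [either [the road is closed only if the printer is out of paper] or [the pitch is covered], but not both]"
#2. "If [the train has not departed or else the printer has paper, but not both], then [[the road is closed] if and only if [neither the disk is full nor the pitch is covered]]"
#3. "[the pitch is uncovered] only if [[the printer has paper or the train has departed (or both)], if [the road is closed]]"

3

Let U = "the disk is full" (F), R = "the road is closed" (T), P = "the printer has paper" (F), Q = "the pitch is covered" (F), S = "the train has departed" (T).

#1: This is U -> ((R -> ~P) xor Q).

~P = ~F = T
R -> ~P = T -> T = T
(R -> ~P) xor Q = T xor F = T
U -> ((R -> ~P) xor Q) = F -> T = T
Hence #1 is true.

#2: Parsed as (~S xor P) -> (R <-> (U nor Q))

~S = ~T = F
~S xor P = F xor F = F
U nor Q = F nor F = T
R <-> (U nor Q) = T <-> T = T
(~S xor P) -> (R <-> (U nor Q)) = F -> T = T
So #2 is true.

#3: In symbols: ~Q -> (R -> (P | S))

~Q = ~F = T
P | S = F | T = T
R -> (P | S) = T -> T = T
~Q -> (R -> (P | S)) = T -> T = T
Hence #3 is true.

True statements: 3 (#1, #2, #3).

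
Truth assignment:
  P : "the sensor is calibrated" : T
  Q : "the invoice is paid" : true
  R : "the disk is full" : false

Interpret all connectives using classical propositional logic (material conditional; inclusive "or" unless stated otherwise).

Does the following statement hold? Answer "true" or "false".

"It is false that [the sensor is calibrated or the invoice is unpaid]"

In symbols: ¬(P ∨ ¬Q)

¬Q = ¬T = F
P ∨ ¬Q = T ∨ F = T
¬(P ∨ ¬Q) = ¬T = F

false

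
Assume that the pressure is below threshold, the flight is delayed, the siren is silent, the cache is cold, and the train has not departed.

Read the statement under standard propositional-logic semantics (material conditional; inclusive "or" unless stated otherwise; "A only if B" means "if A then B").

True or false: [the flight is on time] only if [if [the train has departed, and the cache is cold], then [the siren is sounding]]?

Let H = "the flight is delayed" (T), N = "the train has departed" (F), K = "the cache is warm" (F), U = "the siren is sounding" (F).
This is ~H -> ((N & ~K) -> U).

~H = ~T = F
~K = ~F = T
N & ~K = F & T = F
(N & ~K) -> U = F -> F = T
~H -> ((N & ~K) -> U) = F -> T = T

true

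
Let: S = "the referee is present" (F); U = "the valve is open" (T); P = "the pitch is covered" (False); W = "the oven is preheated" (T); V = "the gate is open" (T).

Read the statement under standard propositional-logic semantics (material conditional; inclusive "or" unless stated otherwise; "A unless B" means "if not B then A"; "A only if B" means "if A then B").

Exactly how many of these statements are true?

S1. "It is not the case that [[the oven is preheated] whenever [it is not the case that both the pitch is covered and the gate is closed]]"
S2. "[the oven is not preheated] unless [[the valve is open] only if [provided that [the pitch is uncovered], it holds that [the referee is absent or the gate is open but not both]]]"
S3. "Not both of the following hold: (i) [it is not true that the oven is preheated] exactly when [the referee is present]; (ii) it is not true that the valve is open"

1

S1: In symbols: not ((P nand not V) -> W)

not V = not True = False
P nand not V = False nand False = True
(P nand not V) -> W = True -> True = True
not ((P nand not V) -> W) = not True = False
Thus S1 is false.

S2: In symbols: not W or (U -> (not P -> (not S xor V)))

not W = not True = False
not P = not False = True
not S = not False = True
not S xor V = True xor True = False
not P -> (not S xor V) = True -> False = False
U -> (not P -> (not S xor V)) = True -> False = False
not W or (U -> (not P -> (not S xor V))) = False or False = False
Hence S2 is false.

S3: Parsed as (not W iff S) nand not U

not W = not True = False
not W iff S = False iff False = True
not U = not True = False
(not W iff S) nand not U = True nand False = True
Thus S3 is true.

Count: 1.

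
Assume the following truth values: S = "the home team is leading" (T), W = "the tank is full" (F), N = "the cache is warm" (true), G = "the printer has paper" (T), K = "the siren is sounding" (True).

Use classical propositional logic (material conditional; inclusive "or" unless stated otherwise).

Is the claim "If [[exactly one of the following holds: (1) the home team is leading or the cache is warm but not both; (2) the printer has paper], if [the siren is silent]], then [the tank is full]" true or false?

In symbols: (not K -> ((S xor N) xor G)) -> W

not K = not True = False
S xor N = True xor True = False
(S xor N) xor G = False xor True = True
not K -> ((S xor N) xor G) = False -> True = True
(not K -> ((S xor N) xor G)) -> W = True -> False = False

false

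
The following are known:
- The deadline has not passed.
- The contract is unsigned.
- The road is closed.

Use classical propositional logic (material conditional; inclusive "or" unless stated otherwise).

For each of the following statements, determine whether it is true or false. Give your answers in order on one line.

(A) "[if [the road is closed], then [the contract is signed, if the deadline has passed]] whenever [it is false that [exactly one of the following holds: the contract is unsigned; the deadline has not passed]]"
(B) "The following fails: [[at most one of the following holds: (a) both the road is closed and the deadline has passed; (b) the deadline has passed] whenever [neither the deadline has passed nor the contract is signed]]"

Let Q = "the contract is signed" (F), P = "the deadline has passed" (F), R = "the road is closed" (T).

(A): This is ~(~Q xor ~P) -> (R -> (P -> Q)).

~Q = ~F = T
~P = ~F = T
~Q xor ~P = T xor T = F
~(~Q xor ~P) = ~F = T
P -> Q = F -> F = T
R -> (P -> Q) = T -> T = T
~(~Q xor ~P) -> (R -> (P -> Q)) = T -> T = T
Thus (A) is true.

(B): Parsed as ~((P nor Q) -> ((R & P) nand P))

P nor Q = F nor F = T
R & P = T & F = F
(R & P) nand P = F nand F = T
(P nor Q) -> ((R & P) nand P) = T -> T = T
~((P nor Q) -> ((R & P) nand P)) = ~T = F
Thus (B) is false.

(A) True / (B) False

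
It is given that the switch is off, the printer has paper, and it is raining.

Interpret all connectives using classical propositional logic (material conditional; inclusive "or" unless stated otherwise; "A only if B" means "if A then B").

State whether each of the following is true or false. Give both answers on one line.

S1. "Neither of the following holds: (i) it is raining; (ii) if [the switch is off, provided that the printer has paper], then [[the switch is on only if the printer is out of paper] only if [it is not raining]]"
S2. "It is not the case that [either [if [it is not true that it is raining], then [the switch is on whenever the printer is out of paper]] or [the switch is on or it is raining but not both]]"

Let R = "it is raining" (True), Q = "the printer has paper" (True), P = "the switch is on" (False).

S1: This is R nor ((Q -> not P) -> ((P -> not Q) -> not R)).

not P = not False = True
Q -> not P = True -> True = True
not Q = not True = False
P -> not Q = False -> False = True
not R = not True = False
(P -> not Q) -> not R = True -> False = False
(Q -> not P) -> ((P -> not Q) -> not R) = True -> False = False
R nor ((Q -> not P) -> ((P -> not Q) -> not R)) = True nor False = False
So S1 is false.

S2: This is not ((not R -> (not Q -> P)) or (P xor R)).

not R = not True = False
not Q = not True = False
not Q -> P = False -> False = True
not R -> (not Q -> P) = False -> True = True
P xor R = False xor True = True
(not R -> (not Q -> P)) or (P xor R) = True or True = True
not ((not R -> (not Q -> P)) or (P xor R)) = not True = False
Thus S2 is false.

S1 false / S2 false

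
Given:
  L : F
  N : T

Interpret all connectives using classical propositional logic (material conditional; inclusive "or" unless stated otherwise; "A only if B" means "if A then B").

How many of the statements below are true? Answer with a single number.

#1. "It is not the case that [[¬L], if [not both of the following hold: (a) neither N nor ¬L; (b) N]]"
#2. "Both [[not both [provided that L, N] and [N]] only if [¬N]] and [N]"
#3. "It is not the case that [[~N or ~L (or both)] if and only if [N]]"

#1: This is not (((N nor not L) nand N) -> not L).

not L = not False = True
N nor not L = True nor True = False
(N nor not L) nand N = False nand True = True
not L = not False = True
((N nor not L) nand N) -> not L = True -> True = True
not (((N nor not L) nand N) -> not L) = not True = False
Hence #1 is false.

#2: This is (((L -> N) nand N) -> not N) and N.

L -> N = False -> True = True
(L -> N) nand N = True nand True = False
not N = not True = False
((L -> N) nand N) -> not N = False -> False = True
(((L -> N) nand N) -> not N) and N = True and True = True
So #2 is true.

#3: This is not ((not N or not L) iff N).

not N = not True = False
not L = not False = True
not N or not L = False or True = True
(not N or not L) iff N = True iff True = True
not ((not N or not L) iff N) = not True = False
Thus #3 is false.

Count: 1.

1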